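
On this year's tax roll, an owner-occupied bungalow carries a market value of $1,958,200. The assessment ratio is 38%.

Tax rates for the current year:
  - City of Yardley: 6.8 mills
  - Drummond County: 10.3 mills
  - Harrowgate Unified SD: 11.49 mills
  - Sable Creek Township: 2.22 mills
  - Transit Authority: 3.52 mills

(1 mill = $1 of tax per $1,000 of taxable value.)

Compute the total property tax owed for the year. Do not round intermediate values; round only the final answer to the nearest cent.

$25,545.50

Assessed value = $1,958,200 × 0.38 = $744,116
City of Yardley: $744,116 × 0.0068 = $5,059.9888
Drummond County: $744,116 × 0.0103 = $7,664.3948
Harrowgate Unified SD: $744,116 × 0.01149 = $8,549.89284
Sable Creek Township: $744,116 × 0.00222 = $1,651.93752
Transit Authority: $744,116 × 0.00352 = $2,619.28832
Total = $5,059.9888 + $7,664.3948 + $8,549.89284 + $1,651.93752 + $2,619.28832 = $25,545.50228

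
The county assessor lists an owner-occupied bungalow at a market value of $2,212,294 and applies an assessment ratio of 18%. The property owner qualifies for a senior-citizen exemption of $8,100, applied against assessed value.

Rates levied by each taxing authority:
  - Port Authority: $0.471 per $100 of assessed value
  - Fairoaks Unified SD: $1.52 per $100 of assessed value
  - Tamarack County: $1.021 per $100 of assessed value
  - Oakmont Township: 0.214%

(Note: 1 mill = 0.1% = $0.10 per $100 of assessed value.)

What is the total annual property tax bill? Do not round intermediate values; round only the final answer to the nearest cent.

Assessed value = $2,212,294 × 0.18 = $398,212.92
Taxable value = $398,212.92 − $8,100 = $390,112.92
Port Authority: $390,112.92 × 0.00471 = $1,837.4318532
Fairoaks Unified SD: $390,112.92 × 0.0152 = $5,929.716384
Tamarack County: $390,112.92 × 0.01021 = $3,983.0529132
Oakmont Township: $390,112.92 × 0.00214 = $834.8416488
Total = $12,585.0427992

$12,585.04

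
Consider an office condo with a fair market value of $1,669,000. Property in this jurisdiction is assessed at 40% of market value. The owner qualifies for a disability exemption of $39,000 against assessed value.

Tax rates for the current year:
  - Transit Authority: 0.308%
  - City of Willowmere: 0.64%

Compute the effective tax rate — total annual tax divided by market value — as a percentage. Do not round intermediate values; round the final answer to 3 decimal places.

Assessed value = $1,669,000 × 0.4 = $667,600
Taxable value = $667,600 − $39,000 = $628,600
Transit Authority: $628,600 × 0.00308 = $1,936.088
City of Willowmere: $628,600 × 0.0064 = $4,023.04
Total tax = $5,959.128
Effective rate = $5,959.128 ÷ $1,669,000 = 0.357% of market value

0.357%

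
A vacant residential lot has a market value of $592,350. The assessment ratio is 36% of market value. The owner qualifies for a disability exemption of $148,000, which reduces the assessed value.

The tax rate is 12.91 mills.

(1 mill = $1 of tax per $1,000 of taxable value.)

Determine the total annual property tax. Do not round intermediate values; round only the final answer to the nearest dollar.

$842

Assessed value = $592,350 × 0.36 = $213,246
Taxable value = $213,246 − $148,000 = $65,246
Tax = $65,246 × 0.01291 = $842.32586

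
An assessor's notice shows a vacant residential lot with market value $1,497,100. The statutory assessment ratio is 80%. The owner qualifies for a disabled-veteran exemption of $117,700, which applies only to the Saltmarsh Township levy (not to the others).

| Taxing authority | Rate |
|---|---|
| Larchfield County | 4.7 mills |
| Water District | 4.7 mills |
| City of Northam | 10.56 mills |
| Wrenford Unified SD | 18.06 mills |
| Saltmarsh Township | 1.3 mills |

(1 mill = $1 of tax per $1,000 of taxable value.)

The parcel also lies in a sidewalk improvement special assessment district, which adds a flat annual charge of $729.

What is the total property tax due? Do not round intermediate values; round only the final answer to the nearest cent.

$47,668.77

Assessed value = $1,497,100 × 0.8 = $1,197,680
Larchfield County: $1,197,680 × 0.0047 = $5,629.096
Water District: $1,197,680 × 0.0047 = $5,629.096
City of Northam: $1,197,680 × 0.01056 = $12,647.5008
Wrenford Unified SD: $1,197,680 × 0.01806 = $21,630.1008
Saltmarsh Township: ($1,197,680 − $117,700) × 0.0013 = $1,079,980 × 0.0013 = $1,403.974
Levies subtotal = $46,939.7676
Total = $46,939.7676 + $729 = $47,668.7676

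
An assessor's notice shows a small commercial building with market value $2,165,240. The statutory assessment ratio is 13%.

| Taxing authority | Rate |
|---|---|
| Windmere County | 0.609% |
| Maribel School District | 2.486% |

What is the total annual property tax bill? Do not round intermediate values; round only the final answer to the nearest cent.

Assessed value = $2,165,240 × 0.13 = $281,481.2
Windmere County: $281,481.2 × 0.00609 = $1,714.220508
Maribel School District: $281,481.2 × 0.02486 = $6,997.622632
Total = $1,714.220508 + $6,997.622632 = $8,711.84314

$8,711.84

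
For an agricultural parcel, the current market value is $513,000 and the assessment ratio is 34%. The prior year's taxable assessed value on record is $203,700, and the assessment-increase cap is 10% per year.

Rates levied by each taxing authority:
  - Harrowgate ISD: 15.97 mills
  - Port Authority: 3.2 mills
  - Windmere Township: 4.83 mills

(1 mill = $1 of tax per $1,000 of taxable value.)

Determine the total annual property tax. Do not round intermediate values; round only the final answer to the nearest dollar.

Uncapped assessed value = $513,000 × 0.34 = $174,420
Cap limit = $203,700 × 1.1 = $224,070
Taxable assessed value = min($174,420, $224,070) = $174,420 (cap does not bind)
Harrowgate ISD: $174,420 × 0.01597 = $2,785.4874
Port Authority: $174,420 × 0.0032 = $558.144
Windmere Township: $174,420 × 0.00483 = $842.4486
Total = $4,186.08

$4,186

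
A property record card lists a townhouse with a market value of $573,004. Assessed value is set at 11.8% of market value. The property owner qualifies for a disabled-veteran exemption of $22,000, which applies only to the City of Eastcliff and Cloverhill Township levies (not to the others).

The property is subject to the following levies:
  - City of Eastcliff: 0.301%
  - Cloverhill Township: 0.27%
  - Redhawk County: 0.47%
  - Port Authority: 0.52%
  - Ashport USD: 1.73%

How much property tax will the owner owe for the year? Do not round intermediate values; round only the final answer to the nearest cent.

Assessed value = $573,004 × 0.118 = $67,614.472
City of Eastcliff: ($67,614.472 − $22,000) × 0.00301 = $45,614.472 × 0.00301 = $137.29956072
Cloverhill Township: ($67,614.472 − $22,000) × 0.0027 = $45,614.472 × 0.0027 = $123.1590744
Redhawk County: $67,614.472 × 0.0047 = $317.7880184
Port Authority: $67,614.472 × 0.0052 = $351.5952544
Ashport USD: $67,614.472 × 0.0173 = $1,169.7303656
Total = $2,099.57227352

$2,099.57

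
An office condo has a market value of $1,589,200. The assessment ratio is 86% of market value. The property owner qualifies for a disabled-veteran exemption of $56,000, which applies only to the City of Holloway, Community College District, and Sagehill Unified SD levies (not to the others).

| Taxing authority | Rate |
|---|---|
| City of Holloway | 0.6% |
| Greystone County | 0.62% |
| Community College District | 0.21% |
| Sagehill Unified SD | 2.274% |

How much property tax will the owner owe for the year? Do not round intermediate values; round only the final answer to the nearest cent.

$48,895.97

Assessed value = $1,589,200 × 0.86 = $1,366,712
City of Holloway: ($1,366,712 − $56,000) × 0.006 = $1,310,712 × 0.006 = $7,864.272
Greystone County: $1,366,712 × 0.0062 = $8,473.6144
Community College District: ($1,366,712 − $56,000) × 0.0021 = $1,310,712 × 0.0021 = $2,752.4952
Sagehill Unified SD: ($1,366,712 − $56,000) × 0.02274 = $1,310,712 × 0.02274 = $29,805.59088
Total = $48,895.97248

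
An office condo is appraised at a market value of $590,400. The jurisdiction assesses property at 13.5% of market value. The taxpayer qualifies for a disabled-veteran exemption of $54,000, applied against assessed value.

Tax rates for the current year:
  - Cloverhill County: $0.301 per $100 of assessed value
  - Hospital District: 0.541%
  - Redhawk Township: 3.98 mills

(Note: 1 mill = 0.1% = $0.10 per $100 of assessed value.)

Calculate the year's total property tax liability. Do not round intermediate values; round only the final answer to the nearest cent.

$318.73

Assessed value = $590,400 × 0.135 = $79,704
Taxable value = $79,704 − $54,000 = $25,704
Cloverhill County: $25,704 × 0.00301 = $77.36904
Hospital District: $25,704 × 0.00541 = $139.05864
Redhawk Township: $25,704 × 0.00398 = $102.30192
Total = $318.7296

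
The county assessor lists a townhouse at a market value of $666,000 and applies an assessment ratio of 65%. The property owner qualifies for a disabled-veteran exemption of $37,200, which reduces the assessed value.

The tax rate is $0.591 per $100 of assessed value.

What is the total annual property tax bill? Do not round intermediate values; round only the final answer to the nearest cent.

Assessed value = $666,000 × 0.65 = $432,900
Taxable value = $432,900 − $37,200 = $395,700
Tax = $395,700 × 0.00591 = $2,338.587

$2,338.59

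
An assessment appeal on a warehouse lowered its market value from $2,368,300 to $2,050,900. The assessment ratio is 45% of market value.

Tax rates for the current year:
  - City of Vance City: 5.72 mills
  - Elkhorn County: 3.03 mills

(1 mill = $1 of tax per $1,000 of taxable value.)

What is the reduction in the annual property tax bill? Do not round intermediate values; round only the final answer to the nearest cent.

$1,249.76

Old assessed value = $2,368,300 × 0.45 = $1,065,735
New assessed value = $2,050,900 × 0.45 = $922,905
Combined rate = 0.00572 + 0.00303 = 0.00875
Old tax = $1,065,735 × 0.00875 = $9,325.18125
New tax = $922,905 × 0.00875 = $8,075.41875
Reduction = $9,325.18125 − $8,075.41875 = $1,249.7625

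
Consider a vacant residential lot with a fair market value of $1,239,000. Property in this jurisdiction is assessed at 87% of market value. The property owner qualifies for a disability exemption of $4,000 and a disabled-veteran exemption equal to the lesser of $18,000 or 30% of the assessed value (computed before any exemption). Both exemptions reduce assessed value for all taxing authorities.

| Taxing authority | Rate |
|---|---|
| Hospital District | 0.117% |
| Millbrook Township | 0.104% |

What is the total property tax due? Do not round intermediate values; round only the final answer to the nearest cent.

$2,333.61

Assessed value = $1,239,000 × 0.87 = $1,077,930
Disabled-veteran exemption = min($18,000, 30% × $1,077,930) = min($18,000, $323,379) = $18,000 (dollar cap binds)
Taxable value = $1,077,930 − $4,000 − $18,000 = $1,055,930
Hospital District: $1,055,930 × 0.00117 = $1,235.4381
Millbrook Township: $1,055,930 × 0.00104 = $1,098.1672
Total = $2,333.6053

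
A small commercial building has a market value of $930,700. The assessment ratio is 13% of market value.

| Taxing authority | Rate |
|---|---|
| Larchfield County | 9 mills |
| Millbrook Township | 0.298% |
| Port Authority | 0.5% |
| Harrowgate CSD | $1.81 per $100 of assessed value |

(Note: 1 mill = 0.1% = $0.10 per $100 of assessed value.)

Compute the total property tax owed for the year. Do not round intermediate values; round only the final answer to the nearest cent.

Assessed value = $930,700 × 0.13 = $120,991
Larchfield County: $120,991 × 0.009 = $1,088.919
Millbrook Township: $120,991 × 0.00298 = $360.55318
Port Authority: $120,991 × 0.005 = $604.955
Harrowgate CSD: $120,991 × 0.0181 = $2,189.9371
Total = $4,244.36428

$4,244.36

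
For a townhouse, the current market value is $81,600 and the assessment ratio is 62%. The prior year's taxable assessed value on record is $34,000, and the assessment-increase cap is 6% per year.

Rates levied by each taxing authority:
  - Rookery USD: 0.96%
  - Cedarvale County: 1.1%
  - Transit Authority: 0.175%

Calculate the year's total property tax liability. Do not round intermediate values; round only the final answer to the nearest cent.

Uncapped assessed value = $81,600 × 0.62 = $50,592
Cap limit = $34,000 × 1.06 = $36,040
Taxable assessed value = min($50,592, $36,040) = $36,040 (cap binds)
Rookery USD: $36,040 × 0.0096 = $345.984
Cedarvale County: $36,040 × 0.011 = $396.44
Transit Authority: $36,040 × 0.00175 = $63.07
Total = $805.494

$805.49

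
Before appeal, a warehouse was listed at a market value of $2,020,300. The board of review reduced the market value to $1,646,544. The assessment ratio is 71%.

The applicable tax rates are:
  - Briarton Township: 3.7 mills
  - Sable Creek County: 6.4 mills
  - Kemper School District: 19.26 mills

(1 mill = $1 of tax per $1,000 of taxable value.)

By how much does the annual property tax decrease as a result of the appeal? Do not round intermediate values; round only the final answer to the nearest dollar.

Old assessed value = $2,020,300 × 0.71 = $1,434,413
New assessed value = $1,646,544 × 0.71 = $1,169,046.24
Combined rate = 0.0037 + 0.0064 + 0.01926 = 0.02936
Old tax = $1,434,413 × 0.02936 = $42,114.36568
New tax = $1,169,046.24 × 0.02936 = $34,323.1976064
Reduction = $42,114.36568 − $34,323.1976064 = $7,791.1680736

$7,791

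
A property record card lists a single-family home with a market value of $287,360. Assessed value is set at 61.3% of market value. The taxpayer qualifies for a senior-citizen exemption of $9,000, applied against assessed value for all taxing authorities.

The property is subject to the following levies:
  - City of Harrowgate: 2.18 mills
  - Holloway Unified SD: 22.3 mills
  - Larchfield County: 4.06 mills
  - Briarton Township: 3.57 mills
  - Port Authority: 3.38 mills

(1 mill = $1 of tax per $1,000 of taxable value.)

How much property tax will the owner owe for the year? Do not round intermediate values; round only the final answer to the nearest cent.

$5,932.21

Assessed value = $287,360 × 0.613 = $176,151.68
Taxable value = $176,151.68 − $9,000 = $167,151.68
City of Harrowgate: $167,151.68 × 0.00218 = $364.3906624
Holloway Unified SD: $167,151.68 × 0.0223 = $3,727.482464
Larchfield County: $167,151.68 × 0.00406 = $678.6358208
Briarton Township: $167,151.68 × 0.00357 = $596.7314976
Port Authority: $167,151.68 × 0.00338 = $564.9726784
Total = $364.3906624 + $3,727.482464 + $678.6358208 + $596.7314976 + $564.9726784 = $5,932.2131232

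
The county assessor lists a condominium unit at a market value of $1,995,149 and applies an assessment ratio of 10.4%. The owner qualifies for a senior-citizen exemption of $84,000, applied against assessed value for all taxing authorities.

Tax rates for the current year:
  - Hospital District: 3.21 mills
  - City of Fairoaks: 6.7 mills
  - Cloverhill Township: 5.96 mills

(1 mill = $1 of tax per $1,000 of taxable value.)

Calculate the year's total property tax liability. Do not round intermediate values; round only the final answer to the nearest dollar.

$1,960

Assessed value = $1,995,149 × 0.104 = $207,495.496
Taxable value = $207,495.496 − $84,000 = $123,495.496
Hospital District: $123,495.496 × 0.00321 = $396.42054216
City of Fairoaks: $123,495.496 × 0.0067 = $827.4198232
Cloverhill Township: $123,495.496 × 0.00596 = $736.03315616
Total = $396.42054216 + $827.4198232 + $736.03315616 = $1,959.87352152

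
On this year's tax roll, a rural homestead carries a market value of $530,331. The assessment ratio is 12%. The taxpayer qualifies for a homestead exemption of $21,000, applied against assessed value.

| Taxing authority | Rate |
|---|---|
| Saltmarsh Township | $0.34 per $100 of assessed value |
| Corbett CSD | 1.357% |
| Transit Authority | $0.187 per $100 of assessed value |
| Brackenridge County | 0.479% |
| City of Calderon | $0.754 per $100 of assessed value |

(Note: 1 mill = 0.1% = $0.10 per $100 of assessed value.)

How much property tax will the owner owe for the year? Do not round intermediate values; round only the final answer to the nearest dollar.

Assessed value = $530,331 × 0.12 = $63,639.72
Taxable value = $63,639.72 − $21,000 = $42,639.72
Saltmarsh Township: $42,639.72 × 0.0034 = $144.975048
Corbett CSD: $42,639.72 × 0.01357 = $578.6210004
Transit Authority: $42,639.72 × 0.00187 = $79.7362764
Brackenridge County: $42,639.72 × 0.00479 = $204.2442588
City of Calderon: $42,639.72 × 0.00754 = $321.5034888
Total = $1,329.0800724

$1,329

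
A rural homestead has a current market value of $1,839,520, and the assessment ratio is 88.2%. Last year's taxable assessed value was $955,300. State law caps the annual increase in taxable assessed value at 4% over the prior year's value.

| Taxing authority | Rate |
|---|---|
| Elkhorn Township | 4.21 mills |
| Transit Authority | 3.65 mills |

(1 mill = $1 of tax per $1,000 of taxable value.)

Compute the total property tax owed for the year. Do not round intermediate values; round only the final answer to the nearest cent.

$7,809.00

Uncapped assessed value = $1,839,520 × 0.882 = $1,622,456.64
Cap limit = $955,300 × 1.04 = $993,512
Taxable assessed value = min($1,622,456.64, $993,512) = $993,512 (cap binds)
Elkhorn Township: $993,512 × 0.00421 = $4,182.68552
Transit Authority: $993,512 × 0.00365 = $3,626.3188
Total = $7,809.00432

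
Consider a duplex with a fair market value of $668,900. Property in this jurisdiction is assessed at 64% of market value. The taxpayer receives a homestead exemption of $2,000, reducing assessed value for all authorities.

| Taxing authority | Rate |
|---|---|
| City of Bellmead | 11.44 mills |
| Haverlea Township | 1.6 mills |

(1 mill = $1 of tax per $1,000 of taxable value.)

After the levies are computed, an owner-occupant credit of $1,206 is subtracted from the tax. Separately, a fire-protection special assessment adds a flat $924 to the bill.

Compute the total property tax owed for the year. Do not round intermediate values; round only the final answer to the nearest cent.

Assessed value = $668,900 × 0.64 = $428,096
Taxable value = $428,096 − $2,000 = $426,096
City of Bellmead: $426,096 × 0.01144 = $4,874.53824
Haverlea Township: $426,096 × 0.0016 = $681.7536
Levies subtotal = $5,556.29184
After credit = $5,556.29184 − $1,206 = $4,350.29184
Total = $4,350.29184 + $924 = $5,274.29184

$5,274.29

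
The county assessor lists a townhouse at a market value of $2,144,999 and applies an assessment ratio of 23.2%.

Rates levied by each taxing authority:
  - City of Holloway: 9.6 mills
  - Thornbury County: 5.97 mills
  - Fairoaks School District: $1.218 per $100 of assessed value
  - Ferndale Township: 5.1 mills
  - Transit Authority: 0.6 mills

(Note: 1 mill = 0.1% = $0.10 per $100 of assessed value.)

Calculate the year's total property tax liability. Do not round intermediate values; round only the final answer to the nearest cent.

$16,646.05

Assessed value = $2,144,999 × 0.232 = $497,639.768
City of Holloway: $497,639.768 × 0.0096 = $4,777.3417728
Thornbury County: $497,639.768 × 0.00597 = $2,970.90941496
Fairoaks School District: $497,639.768 × 0.01218 = $6,061.25237424
Ferndale Township: $497,639.768 × 0.0051 = $2,537.9628168
Transit Authority: $497,639.768 × 0.0006 = $298.5838608
Total = $16,646.0502396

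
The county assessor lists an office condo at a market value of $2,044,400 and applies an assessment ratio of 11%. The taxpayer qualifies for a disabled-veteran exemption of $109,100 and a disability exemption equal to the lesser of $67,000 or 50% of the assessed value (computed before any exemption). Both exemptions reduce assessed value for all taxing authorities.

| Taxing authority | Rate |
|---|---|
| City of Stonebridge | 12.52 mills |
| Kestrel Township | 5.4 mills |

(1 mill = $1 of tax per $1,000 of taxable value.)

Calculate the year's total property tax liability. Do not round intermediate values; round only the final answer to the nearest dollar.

$874

Assessed value = $2,044,400 × 0.11 = $224,884
Disability exemption = min($67,000, 50% × $224,884) = min($67,000, $112,442) = $67,000 (dollar cap binds)
Taxable value = $224,884 − $109,100 − $67,000 = $48,784
City of Stonebridge: $48,784 × 0.01252 = $610.77568
Kestrel Township: $48,784 × 0.0054 = $263.4336
Total = $874.20928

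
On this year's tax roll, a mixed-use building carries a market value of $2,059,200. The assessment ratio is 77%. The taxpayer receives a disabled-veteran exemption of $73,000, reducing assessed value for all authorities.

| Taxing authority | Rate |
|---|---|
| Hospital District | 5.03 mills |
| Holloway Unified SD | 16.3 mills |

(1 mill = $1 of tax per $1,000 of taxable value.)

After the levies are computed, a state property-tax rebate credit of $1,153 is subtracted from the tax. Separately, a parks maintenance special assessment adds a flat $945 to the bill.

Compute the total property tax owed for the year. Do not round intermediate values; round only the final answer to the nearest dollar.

Assessed value = $2,059,200 × 0.77 = $1,585,584
Taxable value = $1,585,584 − $73,000 = $1,512,584
Hospital District: $1,512,584 × 0.00503 = $7,608.29752
Holloway Unified SD: $1,512,584 × 0.0163 = $24,655.1192
Levies subtotal = $32,263.41672
After credit = $32,263.41672 − $1,153 = $31,110.41672
Total = $31,110.41672 + $945 = $32,055.41672

$32,055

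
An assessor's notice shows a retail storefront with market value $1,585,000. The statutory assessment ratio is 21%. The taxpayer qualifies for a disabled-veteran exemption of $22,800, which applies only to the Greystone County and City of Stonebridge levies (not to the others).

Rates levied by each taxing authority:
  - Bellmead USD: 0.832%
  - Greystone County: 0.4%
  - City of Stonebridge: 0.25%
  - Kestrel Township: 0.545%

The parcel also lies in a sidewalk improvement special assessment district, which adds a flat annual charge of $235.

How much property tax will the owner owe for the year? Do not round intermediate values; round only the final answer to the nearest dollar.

Assessed value = $1,585,000 × 0.21 = $332,850
Bellmead USD: $332,850 × 0.00832 = $2,769.312
Greystone County: ($332,850 − $22,800) × 0.004 = $310,050 × 0.004 = $1,240.2
City of Stonebridge: ($332,850 − $22,800) × 0.0025 = $310,050 × 0.0025 = $775.125
Kestrel Township: $332,850 × 0.00545 = $1,814.0325
Levies subtotal = $6,598.6695
Total = $6,598.6695 + $235 = $6,833.6695

$6,834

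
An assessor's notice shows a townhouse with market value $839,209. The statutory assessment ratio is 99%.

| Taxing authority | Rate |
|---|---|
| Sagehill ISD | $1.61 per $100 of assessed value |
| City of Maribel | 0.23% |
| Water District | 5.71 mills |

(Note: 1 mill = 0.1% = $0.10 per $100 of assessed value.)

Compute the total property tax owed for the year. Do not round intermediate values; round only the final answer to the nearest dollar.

Assessed value = $839,209 × 0.99 = $830,816.91
Sagehill ISD: $830,816.91 × 0.0161 = $13,376.152251
City of Maribel: $830,816.91 × 0.0023 = $1,910.878893
Water District: $830,816.91 × 0.00571 = $4,743.9645561
Total = $20,030.9957001

$20,031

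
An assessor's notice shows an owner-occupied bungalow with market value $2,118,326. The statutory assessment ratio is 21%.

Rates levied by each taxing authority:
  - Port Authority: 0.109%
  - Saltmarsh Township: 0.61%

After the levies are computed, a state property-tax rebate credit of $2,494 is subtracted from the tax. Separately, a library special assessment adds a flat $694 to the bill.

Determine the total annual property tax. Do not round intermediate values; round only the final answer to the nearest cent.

$1,398.46

Assessed value = $2,118,326 × 0.21 = $444,848.46
Port Authority: $444,848.46 × 0.00109 = $484.8848214
Saltmarsh Township: $444,848.46 × 0.0061 = $2,713.575606
Levies subtotal = $3,198.4604274
After credit = $3,198.4604274 − $2,494 = $704.4604274
Total = $704.4604274 + $694 = $1,398.4604274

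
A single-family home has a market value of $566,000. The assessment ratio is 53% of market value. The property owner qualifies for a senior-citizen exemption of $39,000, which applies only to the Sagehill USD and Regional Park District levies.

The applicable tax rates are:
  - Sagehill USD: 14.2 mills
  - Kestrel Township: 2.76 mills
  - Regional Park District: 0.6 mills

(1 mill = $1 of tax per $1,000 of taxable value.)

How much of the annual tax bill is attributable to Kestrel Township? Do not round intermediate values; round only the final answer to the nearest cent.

$827.94

Assessed value = $566,000 × 0.53 = $299,980
Kestrel Township taxable value = $299,980 (exemption does not apply)
Kestrel Township levy = $299,980 × 0.00276 = $827.9448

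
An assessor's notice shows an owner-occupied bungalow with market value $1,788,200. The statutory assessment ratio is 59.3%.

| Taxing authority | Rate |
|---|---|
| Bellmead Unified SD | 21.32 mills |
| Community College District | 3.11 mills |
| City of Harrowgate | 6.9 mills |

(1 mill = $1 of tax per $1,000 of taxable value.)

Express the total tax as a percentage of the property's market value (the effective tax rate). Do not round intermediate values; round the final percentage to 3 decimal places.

Assessed value = $1,788,200 × 0.593 = $1,060,402.6
Bellmead Unified SD: $1,060,402.6 × 0.02132 = $22,607.783432
Community College District: $1,060,402.6 × 0.00311 = $3,297.852086
City of Harrowgate: $1,060,402.6 × 0.0069 = $7,316.77794
Total tax = $33,222.413458
Effective rate = $33,222.413458 ÷ $1,788,200 = 1.858% of market value

1.858%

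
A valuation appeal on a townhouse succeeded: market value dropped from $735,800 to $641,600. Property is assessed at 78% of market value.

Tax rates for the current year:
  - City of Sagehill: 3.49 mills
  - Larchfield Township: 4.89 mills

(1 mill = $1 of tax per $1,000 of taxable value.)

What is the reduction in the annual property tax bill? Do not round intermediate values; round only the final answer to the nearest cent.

$615.73

Old assessed value = $735,800 × 0.78 = $573,924
New assessed value = $641,600 × 0.78 = $500,448
Combined rate = 0.00349 + 0.00489 = 0.00838
Old tax = $573,924 × 0.00838 = $4,809.48312
New tax = $500,448 × 0.00838 = $4,193.75424
Reduction = $4,809.48312 − $4,193.75424 = $615.72888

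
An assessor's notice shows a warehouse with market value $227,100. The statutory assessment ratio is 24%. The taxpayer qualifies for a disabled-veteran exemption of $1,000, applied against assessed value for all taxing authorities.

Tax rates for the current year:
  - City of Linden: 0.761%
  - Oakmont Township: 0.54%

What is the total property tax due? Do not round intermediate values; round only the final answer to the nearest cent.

Assessed value = $227,100 × 0.24 = $54,504
Taxable value = $54,504 − $1,000 = $53,504
City of Linden: $53,504 × 0.00761 = $407.16544
Oakmont Township: $53,504 × 0.0054 = $288.9216
Total = $407.16544 + $288.9216 = $696.08704

$696.09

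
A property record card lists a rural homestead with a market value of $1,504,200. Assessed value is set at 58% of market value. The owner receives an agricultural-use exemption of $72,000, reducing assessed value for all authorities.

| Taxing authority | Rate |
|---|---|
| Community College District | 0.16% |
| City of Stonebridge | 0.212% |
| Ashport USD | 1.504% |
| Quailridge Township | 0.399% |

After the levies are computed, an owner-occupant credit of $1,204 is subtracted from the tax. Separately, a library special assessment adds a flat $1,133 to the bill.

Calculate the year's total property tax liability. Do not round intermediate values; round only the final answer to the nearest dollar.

$18,139

Assessed value = $1,504,200 × 0.58 = $872,436
Taxable value = $872,436 − $72,000 = $800,436
Community College District: $800,436 × 0.0016 = $1,280.6976
City of Stonebridge: $800,436 × 0.00212 = $1,696.92432
Ashport USD: $800,436 × 0.01504 = $12,038.55744
Quailridge Township: $800,436 × 0.00399 = $3,193.73964
Levies subtotal = $18,209.919
After credit = $18,209.919 − $1,204 = $17,005.919
Total = $17,005.919 + $1,133 = $18,138.919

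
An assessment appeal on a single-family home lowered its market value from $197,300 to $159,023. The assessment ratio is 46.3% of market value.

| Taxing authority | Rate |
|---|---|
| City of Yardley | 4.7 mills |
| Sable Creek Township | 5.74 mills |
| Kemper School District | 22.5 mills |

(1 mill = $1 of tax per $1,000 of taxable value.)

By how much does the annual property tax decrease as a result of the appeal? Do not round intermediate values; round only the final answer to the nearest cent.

$583.77

Old assessed value = $197,300 × 0.463 = $91,349.9
New assessed value = $159,023 × 0.463 = $73,627.649
Combined rate = 0.0047 + 0.00574 + 0.0225 = 0.03294
Old tax = $91,349.9 × 0.03294 = $3,009.065706
New tax = $73,627.649 × 0.03294 = $2,425.29475806
Reduction = $3,009.065706 − $2,425.29475806 = $583.77094794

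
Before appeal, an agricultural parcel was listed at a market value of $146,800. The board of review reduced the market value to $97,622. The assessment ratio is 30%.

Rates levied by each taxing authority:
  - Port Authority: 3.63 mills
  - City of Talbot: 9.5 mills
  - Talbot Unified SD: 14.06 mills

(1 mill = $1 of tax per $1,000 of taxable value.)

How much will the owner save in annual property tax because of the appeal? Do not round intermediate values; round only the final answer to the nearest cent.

$401.14

Old assessed value = $146,800 × 0.3 = $44,040
New assessed value = $97,622 × 0.3 = $29,286.6
Combined rate = 0.00363 + 0.0095 + 0.01406 = 0.02719
Old tax = $44,040 × 0.02719 = $1,197.4476
New tax = $29,286.6 × 0.02719 = $796.302654
Reduction = $1,197.4476 − $796.302654 = $401.144946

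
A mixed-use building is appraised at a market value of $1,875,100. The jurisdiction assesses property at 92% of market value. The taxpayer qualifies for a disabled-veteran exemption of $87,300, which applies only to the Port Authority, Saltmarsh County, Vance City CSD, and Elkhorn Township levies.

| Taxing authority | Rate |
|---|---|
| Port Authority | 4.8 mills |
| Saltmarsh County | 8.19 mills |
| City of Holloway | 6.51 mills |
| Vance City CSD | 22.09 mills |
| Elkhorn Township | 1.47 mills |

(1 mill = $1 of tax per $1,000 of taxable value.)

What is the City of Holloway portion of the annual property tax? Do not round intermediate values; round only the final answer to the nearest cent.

Assessed value = $1,875,100 × 0.92 = $1,725,092
City of Holloway taxable value = $1,725,092 (exemption does not apply)
City of Holloway levy = $1,725,092 × 0.00651 = $11,230.34892

$11,230.35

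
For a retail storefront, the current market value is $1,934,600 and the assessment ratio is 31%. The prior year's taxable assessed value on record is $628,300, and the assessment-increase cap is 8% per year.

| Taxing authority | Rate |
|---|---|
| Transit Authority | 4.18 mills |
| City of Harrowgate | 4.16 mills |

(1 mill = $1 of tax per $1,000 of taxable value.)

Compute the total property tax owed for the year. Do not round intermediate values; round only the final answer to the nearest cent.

Uncapped assessed value = $1,934,600 × 0.31 = $599,726
Cap limit = $628,300 × 1.08 = $678,564
Taxable assessed value = min($599,726, $678,564) = $599,726 (cap does not bind)
Transit Authority: $599,726 × 0.00418 = $2,506.85468
City of Harrowgate: $599,726 × 0.00416 = $2,494.86016
Total = $5,001.71484

$5,001.71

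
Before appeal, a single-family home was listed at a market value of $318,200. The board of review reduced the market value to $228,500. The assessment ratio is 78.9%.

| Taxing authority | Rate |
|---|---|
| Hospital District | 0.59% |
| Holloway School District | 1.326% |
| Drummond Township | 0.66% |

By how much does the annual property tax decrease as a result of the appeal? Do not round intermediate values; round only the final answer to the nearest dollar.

$1,823

Old assessed value = $318,200 × 0.789 = $251,059.8
New assessed value = $228,500 × 0.789 = $180,286.5
Combined rate = 0.0059 + 0.01326 + 0.0066 = 0.02576
Old tax = $251,059.8 × 0.02576 = $6,467.300448
New tax = $180,286.5 × 0.02576 = $4,644.18024
Reduction = $6,467.300448 − $4,644.18024 = $1,823.120208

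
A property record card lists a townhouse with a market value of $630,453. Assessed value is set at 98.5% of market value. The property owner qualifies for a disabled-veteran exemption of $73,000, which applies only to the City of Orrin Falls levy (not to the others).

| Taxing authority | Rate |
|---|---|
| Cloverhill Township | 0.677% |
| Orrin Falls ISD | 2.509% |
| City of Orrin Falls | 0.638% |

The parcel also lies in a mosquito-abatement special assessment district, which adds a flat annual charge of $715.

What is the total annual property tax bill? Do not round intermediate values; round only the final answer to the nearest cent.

$23,996.15

Assessed value = $630,453 × 0.985 = $620,996.205
Cloverhill Township: $620,996.205 × 0.00677 = $4,204.14430785
Orrin Falls ISD: $620,996.205 × 0.02509 = $15,580.79478345
City of Orrin Falls: ($620,996.205 − $73,000) × 0.00638 = $547,996.205 × 0.00638 = $3,496.2157879
Levies subtotal = $23,281.1548792
Total = $23,281.1548792 + $715 = $23,996.1548792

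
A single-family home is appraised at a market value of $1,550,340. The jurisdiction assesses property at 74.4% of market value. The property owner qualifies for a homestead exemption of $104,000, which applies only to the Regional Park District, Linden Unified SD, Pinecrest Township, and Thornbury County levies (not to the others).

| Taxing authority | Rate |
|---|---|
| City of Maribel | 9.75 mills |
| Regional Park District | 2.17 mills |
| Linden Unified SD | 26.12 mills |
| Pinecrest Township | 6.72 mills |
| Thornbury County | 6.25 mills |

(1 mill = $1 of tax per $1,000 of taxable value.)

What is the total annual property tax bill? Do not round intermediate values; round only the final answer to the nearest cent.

Assessed value = $1,550,340 × 0.744 = $1,153,452.96
City of Maribel: $1,153,452.96 × 0.00975 = $11,246.16636
Regional Park District: ($1,153,452.96 − $104,000) × 0.00217 = $1,049,452.96 × 0.00217 = $2,277.3129232
Linden Unified SD: ($1,153,452.96 − $104,000) × 0.02612 = $1,049,452.96 × 0.02612 = $27,411.7113152
Pinecrest Township: ($1,153,452.96 − $104,000) × 0.00672 = $1,049,452.96 × 0.00672 = $7,052.3238912
Thornbury County: ($1,153,452.96 − $104,000) × 0.00625 = $1,049,452.96 × 0.00625 = $6,559.081
Total = $54,546.5954896

$54,546.60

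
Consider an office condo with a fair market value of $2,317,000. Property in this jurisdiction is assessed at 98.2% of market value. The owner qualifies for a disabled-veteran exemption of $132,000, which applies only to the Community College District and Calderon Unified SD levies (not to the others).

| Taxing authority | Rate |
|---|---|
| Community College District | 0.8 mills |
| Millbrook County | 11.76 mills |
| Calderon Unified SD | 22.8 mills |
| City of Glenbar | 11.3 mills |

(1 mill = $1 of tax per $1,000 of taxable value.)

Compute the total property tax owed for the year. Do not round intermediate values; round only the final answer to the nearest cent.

$103,050.02

Assessed value = $2,317,000 × 0.982 = $2,275,294
Community College District: ($2,275,294 − $132,000) × 0.0008 = $2,143,294 × 0.0008 = $1,714.6352
Millbrook County: $2,275,294 × 0.01176 = $26,757.45744
Calderon Unified SD: ($2,275,294 − $132,000) × 0.0228 = $2,143,294 × 0.0228 = $48,867.1032
City of Glenbar: $2,275,294 × 0.0113 = $25,710.8222
Total = $103,050.01804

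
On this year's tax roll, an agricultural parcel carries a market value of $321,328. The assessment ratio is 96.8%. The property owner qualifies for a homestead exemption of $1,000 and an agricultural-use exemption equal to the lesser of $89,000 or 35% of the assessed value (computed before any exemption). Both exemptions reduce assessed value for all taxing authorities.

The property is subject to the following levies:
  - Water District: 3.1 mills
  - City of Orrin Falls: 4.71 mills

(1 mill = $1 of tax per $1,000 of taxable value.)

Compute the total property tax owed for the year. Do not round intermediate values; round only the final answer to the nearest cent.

Assessed value = $321,328 × 0.968 = $311,045.504
Agricultural-use exemption = min($89,000, 35% × $311,045.504) = min($89,000, $108,865.9264) = $89,000 (dollar cap binds)
Taxable value = $311,045.504 − $1,000 − $89,000 = $221,045.504
Water District: $221,045.504 × 0.0031 = $685.2410624
City of Orrin Falls: $221,045.504 × 0.00471 = $1,041.12432384
Total = $1,726.36538624

$1,726.37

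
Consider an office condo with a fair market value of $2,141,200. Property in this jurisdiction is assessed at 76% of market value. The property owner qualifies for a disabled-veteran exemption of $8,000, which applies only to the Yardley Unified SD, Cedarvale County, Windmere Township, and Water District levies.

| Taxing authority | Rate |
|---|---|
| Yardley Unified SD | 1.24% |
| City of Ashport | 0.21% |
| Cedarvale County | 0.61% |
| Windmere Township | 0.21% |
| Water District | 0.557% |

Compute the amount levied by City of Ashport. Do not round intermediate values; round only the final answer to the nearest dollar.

Assessed value = $2,141,200 × 0.76 = $1,627,312
City of Ashport taxable value = $1,627,312 (exemption does not apply)
City of Ashport levy = $1,627,312 × 0.0021 = $3,417.3552

$3,417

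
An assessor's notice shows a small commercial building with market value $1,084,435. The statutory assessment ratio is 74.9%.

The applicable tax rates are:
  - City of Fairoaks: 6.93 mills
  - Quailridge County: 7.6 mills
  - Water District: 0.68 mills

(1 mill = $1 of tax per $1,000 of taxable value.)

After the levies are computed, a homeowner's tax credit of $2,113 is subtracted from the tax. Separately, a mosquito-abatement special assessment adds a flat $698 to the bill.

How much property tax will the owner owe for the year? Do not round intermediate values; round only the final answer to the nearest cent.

Assessed value = $1,084,435 × 0.749 = $812,241.815
City of Fairoaks: $812,241.815 × 0.00693 = $5,628.83577795
Quailridge County: $812,241.815 × 0.0076 = $6,173.037794
Water District: $812,241.815 × 0.00068 = $552.3244342
Levies subtotal = $12,354.19800615
After credit = $12,354.19800615 − $2,113 = $10,241.19800615
Total = $10,241.19800615 + $698 = $10,939.19800615

$10,939.20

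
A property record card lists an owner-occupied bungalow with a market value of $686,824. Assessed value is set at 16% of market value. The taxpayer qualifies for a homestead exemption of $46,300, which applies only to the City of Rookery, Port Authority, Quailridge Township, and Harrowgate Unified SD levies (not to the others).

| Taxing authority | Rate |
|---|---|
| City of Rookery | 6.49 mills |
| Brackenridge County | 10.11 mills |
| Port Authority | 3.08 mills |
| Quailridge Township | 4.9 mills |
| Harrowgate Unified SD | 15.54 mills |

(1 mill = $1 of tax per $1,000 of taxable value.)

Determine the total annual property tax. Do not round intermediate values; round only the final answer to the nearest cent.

Assessed value = $686,824 × 0.16 = $109,891.84
City of Rookery: ($109,891.84 − $46,300) × 0.00649 = $63,591.84 × 0.00649 = $412.7110416
Brackenridge County: $109,891.84 × 0.01011 = $1,111.0065024
Port Authority: ($109,891.84 − $46,300) × 0.00308 = $63,591.84 × 0.00308 = $195.8628672
Quailridge Township: ($109,891.84 − $46,300) × 0.0049 = $63,591.84 × 0.0049 = $311.600016
Harrowgate Unified SD: ($109,891.84 − $46,300) × 0.01554 = $63,591.84 × 0.01554 = $988.2171936
Total = $3,019.3976208

$3,019.40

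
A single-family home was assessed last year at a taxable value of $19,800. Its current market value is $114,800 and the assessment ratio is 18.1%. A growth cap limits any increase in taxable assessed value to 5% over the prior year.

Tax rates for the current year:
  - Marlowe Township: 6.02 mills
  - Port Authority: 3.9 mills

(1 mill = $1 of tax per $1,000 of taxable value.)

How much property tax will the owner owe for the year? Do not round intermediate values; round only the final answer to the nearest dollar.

$206

Uncapped assessed value = $114,800 × 0.181 = $20,778.8
Cap limit = $19,800 × 1.05 = $20,790
Taxable assessed value = min($20,778.8, $20,790) = $20,778.8 (cap does not bind)
Marlowe Township: $20,778.8 × 0.00602 = $125.088376
Port Authority: $20,778.8 × 0.0039 = $81.03732
Total = $206.125696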